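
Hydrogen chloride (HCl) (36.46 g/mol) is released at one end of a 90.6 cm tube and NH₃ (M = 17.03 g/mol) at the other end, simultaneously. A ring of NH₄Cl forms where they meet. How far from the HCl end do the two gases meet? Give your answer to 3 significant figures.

Graham's law gives d_HCl/d_NH₃ = rate_HCl/rate_NH₃ = √(M_NH₃/M_HCl) = √(17.03/36.46) = 0.6834.
With d_HCl + d_NH₃ = 90.6 cm, d_NH₃ = 90.6/(1 + 0.6834) = 53.82 cm.
d_HCl = 90.6 − 53.82 = 36.8 cm.

36.8 cm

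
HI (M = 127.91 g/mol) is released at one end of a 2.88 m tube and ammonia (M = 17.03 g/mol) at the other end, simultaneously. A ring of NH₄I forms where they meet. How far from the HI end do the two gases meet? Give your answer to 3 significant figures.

Graham's law gives d_HI/d_NH₃ = rate_HI/rate_NH₃ = √(M_NH₃/M_HI) = √(17.03/127.91) = 0.3649.
With d_HI + d_NH₃ = 2.88 m, d_NH₃ = 2.88/(1 + 0.3649) = 2.110 m.
d_HI = 2.88 − 2.110 = 0.770 m.

0.770 m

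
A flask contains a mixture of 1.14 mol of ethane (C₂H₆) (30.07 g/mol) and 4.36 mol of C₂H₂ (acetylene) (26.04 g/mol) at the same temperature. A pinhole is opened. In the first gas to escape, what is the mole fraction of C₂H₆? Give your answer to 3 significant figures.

Effusion rate of each component ∝ n_i/√M_i (partial pressure × 1/√M).
So x_C₂H₆ in the escaping gas = (n_C₂H₆/√M_C₂H₆) / Σ(n_i/√M_i)
= (1.14/√30.07) / (1.14/√30.07 + 4.36/√26.04) = 0.2079/(0.2079 + 0.8544) = 0.196.

0.196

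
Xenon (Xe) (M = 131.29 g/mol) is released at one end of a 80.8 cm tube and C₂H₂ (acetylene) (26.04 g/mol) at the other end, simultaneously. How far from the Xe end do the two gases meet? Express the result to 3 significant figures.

Distances travelled in equal time are proportional to diffusion rates, so d_Xe/d_C₂H₂ = √(M_C₂H₂/M_Xe) = √(26.04/131.29) = 0.4454.
With d_Xe + d_C₂H₂ = 80.8 cm, d_C₂H₂ = 80.8/(1 + 0.4454) = 55.90 cm.
d_Xe = 80.8 − 55.90 = 24.9 cm.

24.9 cm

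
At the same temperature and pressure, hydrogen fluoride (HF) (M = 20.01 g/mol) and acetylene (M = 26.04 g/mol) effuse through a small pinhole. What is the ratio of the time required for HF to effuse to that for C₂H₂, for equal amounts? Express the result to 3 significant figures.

0.877

Since effusion rate ∝ 1/√M, t_HF/t_C₂H₂ = √(M_HF/M_C₂H₂) = √(20.01/26.04) = √0.7684 = 0.877.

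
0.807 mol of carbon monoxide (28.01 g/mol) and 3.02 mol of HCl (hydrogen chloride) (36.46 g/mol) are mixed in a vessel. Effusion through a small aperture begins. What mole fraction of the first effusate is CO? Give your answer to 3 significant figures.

0.234

Effusion rate of each component ∝ n_i/√M_i (partial pressure × 1/√M).
So x_CO in the escaping gas = (n_CO/√M_CO) / Σ(n_i/√M_i)
= (0.807/√28.01) / (0.807/√28.01 + 3.02/√36.46) = 0.1525/(0.1525 + 0.5001) = 0.234.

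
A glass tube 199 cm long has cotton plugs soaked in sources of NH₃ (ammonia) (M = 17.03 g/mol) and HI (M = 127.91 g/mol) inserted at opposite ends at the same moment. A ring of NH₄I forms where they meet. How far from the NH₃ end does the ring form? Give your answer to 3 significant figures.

146 cm

The fronts meet when d_NH₃ + d_HI = L with d_NH₃/d_HI = √(M_HI/M_NH₃) (Graham's law). Here √(M_HI/M_NH₃) = √(127.91/17.03) = 2.741.
With d_NH₃ + d_HI = 199 cm, d_HI = 199/(1 + 2.741) = 53.20 cm.
d_NH₃ = 199 − 53.20 = 146 cm.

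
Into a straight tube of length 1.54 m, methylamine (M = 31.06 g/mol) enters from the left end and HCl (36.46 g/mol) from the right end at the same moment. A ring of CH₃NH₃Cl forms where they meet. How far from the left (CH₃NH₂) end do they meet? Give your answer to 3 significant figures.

0.801 m

Graham's law gives d_CH₃NH₂/d_HCl = rate_CH₃NH₂/rate_HCl = √(M_HCl/M_CH₃NH₂) = √(36.46/31.06) = 1.083.
With d_CH₃NH₂ + d_HCl = 1.54 m, d_HCl = 1.54/(1 + 1.083) = 0.7392 m.
d_CH₃NH₂ = 1.54 − 0.7392 = 0.801 m.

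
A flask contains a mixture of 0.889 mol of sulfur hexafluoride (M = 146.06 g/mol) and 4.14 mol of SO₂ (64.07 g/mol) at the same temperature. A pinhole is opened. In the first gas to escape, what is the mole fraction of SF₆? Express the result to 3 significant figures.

0.125

The effusion rate of species i is ∝ p_i/√M_i ∝ n_i/√M_i.
So x_SF₆ in the escaping gas = (n_SF₆/√M_SF₆) / Σ(n_i/√M_i)
= (0.889/√146.06) / (0.889/√146.06 + 4.14/√64.07) = 0.07356/(0.07356 + 0.5172) = 0.125.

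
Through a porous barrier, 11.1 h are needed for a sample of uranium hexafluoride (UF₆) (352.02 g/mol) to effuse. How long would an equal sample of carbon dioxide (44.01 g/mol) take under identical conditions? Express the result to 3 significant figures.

3.92 h

From Graham's law, t_CO₂/t_UF₆ = √(M_CO₂/M_UF₆) = √(44.01/352.02) = √0.1250 = 0.3536.
So the time for CO₂ is 11.1 × 0.3536 = 3.92 h.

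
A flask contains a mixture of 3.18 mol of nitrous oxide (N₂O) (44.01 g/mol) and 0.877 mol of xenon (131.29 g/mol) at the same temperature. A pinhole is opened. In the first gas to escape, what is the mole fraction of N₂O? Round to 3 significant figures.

Effusion rate of each component ∝ n_i/√M_i (partial pressure × 1/√M).
Mole fraction of N₂O in the effusate = (n_N₂O/√M_N₂O) / (n_N₂O/√M_N₂O + n_Xe/√M_Xe)
= (3.18/√44.01) / (3.18/√44.01 + 0.877/√131.29) = 0.4793/(0.4793 + 0.07654) = 0.862.

0.862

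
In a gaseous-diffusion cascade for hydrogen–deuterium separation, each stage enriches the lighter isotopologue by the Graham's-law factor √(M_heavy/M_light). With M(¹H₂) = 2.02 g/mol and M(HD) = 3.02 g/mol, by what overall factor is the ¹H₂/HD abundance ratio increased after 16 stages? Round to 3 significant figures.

25.0

After 16 stages the ratio has grown by (√(3.02/2.02))^16 = (3.02/2.02)^(16/2).
= 1.49505^8 = 25.0.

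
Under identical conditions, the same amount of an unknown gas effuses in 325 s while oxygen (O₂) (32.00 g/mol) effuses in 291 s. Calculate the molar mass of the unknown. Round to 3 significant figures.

39.9 g/mol

Graham's law gives t_X/t_O₂ = √(M_X/M_O₂).
325/291 = 1.117 = √(M_X/32.00)
M_X = 32.00 × 1.117² = 32.00 × 1.247 = 39.9 g/mol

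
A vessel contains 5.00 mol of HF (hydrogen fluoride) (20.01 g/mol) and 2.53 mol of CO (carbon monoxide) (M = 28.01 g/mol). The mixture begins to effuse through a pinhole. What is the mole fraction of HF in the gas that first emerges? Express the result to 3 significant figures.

Each component's effusion rate ∝ (its partial pressure)·(1/√M) ∝ n_i/√M_i.
x_HF(eff) = (n_HF/√M_HF) / (n_HF/√M_HF + n_CO/√M_CO)
= (5.00/√20.01) / (5.00/√20.01 + 2.53/√28.01) = 1.118/(1.118 + 0.4780) = 0.700.

0.700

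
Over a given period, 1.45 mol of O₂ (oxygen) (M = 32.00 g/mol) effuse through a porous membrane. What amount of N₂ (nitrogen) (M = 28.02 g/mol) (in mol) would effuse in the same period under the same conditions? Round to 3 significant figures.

By Graham's law, rate_N₂/rate_O₂ = √(M_O₂/M_N₂) = √(32.00/28.02) = √1.142 = 1.069.
So the amount for N₂ is 1.45 × 1.069 = 1.55 mol.

1.55 mol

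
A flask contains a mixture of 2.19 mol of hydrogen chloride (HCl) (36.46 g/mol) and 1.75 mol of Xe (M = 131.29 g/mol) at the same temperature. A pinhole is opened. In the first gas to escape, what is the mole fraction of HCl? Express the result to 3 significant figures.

The effusion rate of species i is ∝ p_i/√M_i ∝ n_i/√M_i.
Mole fraction of HCl in the effusate = (n_HCl/√M_HCl) / (n_HCl/√M_HCl + n_Xe/√M_Xe)
= (2.19/√36.46) / (2.19/√36.46 + 1.75/√131.29) = 0.3627/(0.3627 + 0.1527) = 0.704.

0.704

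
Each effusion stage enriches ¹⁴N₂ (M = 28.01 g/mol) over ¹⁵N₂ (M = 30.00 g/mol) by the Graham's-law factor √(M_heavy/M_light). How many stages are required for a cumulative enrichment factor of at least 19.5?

87

Per stage α = (30.00/28.01)^(1/2) = 1.07105^0.5, giving ln α = 0.03432.
Need α^N ≥ 19.5 ⇒ N ≥ ln(19.5) / ln α = 2.970 / 0.03432 = 86.56.
Rounding up, N = 87 stages.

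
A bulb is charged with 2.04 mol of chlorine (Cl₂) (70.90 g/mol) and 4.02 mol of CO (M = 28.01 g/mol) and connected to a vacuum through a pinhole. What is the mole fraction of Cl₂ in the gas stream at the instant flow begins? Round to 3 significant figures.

0.242

The effusion rate of species i is ∝ p_i/√M_i ∝ n_i/√M_i.
Mole fraction of Cl₂ in the effusate = (n_Cl₂/√M_Cl₂) / (n_Cl₂/√M_Cl₂ + n_CO/√M_CO)
= (2.04/√70.90) / (2.04/√70.90 + 4.02/√28.01) = 0.2423/(0.2423 + 0.7596) = 0.242.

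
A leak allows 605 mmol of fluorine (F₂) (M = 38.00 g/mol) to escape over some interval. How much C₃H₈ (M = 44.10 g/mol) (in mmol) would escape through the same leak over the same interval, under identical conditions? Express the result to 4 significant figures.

561.6 mmol

Graham's law gives rate_C₃H₈/rate_F₂ = √(M_F₂/M_C₃H₈) = √(38.00/44.10) = √0.8617 = 0.9283.
So the amount for C₃H₈ is 605 × 0.9283 = 561.6 mmol.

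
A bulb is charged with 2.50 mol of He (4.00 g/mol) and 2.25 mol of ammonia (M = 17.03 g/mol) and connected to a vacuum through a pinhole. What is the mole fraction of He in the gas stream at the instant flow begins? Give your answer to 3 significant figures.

0.696

Rate_i ∝ x_i/√M_i (Graham's law weighted by mole fraction), so the effusate composition follows n_i/√M_i.
x_He(eff) = (n_He/√M_He) / (n_He/√M_He + n_NH₃/√M_NH₃)
= (2.50/√4.00) / (2.50/√4.00 + 2.25/√17.03) = 1.250/(1.250 + 0.5452) = 0.696.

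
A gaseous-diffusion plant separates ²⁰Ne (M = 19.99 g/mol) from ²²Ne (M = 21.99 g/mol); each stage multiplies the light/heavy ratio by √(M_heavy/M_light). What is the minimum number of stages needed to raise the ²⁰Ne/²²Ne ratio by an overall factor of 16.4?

59

Single-stage factor α = √(21.99/19.99), so ln α = ½ ln(1.10005) = 0.04768.
Need α^N ≥ 16.4 ⇒ N ≥ ln(16.4) / ln α = 2.797 / 0.04768 = 58.67.
Minimum whole number of stages: N = 59.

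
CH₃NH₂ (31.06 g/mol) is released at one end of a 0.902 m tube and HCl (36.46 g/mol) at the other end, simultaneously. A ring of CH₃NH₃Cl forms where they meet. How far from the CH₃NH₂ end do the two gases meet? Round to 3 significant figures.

0.469 m

The fronts meet when d_CH₃NH₂ + d_HCl = L with d_CH₃NH₂/d_HCl = √(M_HCl/M_CH₃NH₂) (Graham's law). Here √(M_HCl/M_CH₃NH₂) = √(36.46/31.06) = 1.083.
With d_CH₃NH₂ + d_HCl = 0.902 m, d_HCl = 0.902/(1 + 1.083) = 0.4329 m.
d_CH₃NH₂ = 0.902 − 0.4329 = 0.469 m.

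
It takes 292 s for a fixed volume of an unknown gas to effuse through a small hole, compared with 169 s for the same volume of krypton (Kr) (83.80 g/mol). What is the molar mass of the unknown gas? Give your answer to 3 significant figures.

250 g/mol

Since effusion rate ∝ 1/√M, t_X/t_Kr = √(M_X/M_Kr).
292/169 = 1.728 = √(M_X/83.80)
M_X = 83.80 × 1.728² = 83.80 × 2.985 = 250 g/mol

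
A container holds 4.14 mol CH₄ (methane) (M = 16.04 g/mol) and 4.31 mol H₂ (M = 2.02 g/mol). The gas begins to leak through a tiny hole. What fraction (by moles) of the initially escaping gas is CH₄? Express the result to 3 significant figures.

Effusion rate of each component ∝ n_i/√M_i (partial pressure × 1/√M).
Mole fraction of CH₄ in the effusate = (n_CH₄/√M_CH₄) / (n_CH₄/√M_CH₄ + n_H₂/√M_H₂)
= (4.14/√16.04) / (4.14/√16.04 + 4.31/√2.02) = 1.034/(1.034 + 3.033) = 0.254.

0.254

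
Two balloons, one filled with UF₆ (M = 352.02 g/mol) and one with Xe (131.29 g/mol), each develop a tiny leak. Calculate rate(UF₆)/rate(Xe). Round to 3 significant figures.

0.611

Using Graham's law: rate_UF₆/rate_Xe = √(M_Xe/M_UF₆) = √(131.29/352.02) = √0.3730 = 0.611.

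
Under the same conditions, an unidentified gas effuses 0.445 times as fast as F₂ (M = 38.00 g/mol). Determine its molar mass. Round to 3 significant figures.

192 g/mol

Using Graham's law: rate_X/rate_F₂ = √(M_F₂/M_X).
0.445 = √(38.00/M_X)
M_X = 38.00 / 0.445² = 38.00 / 0.1980 = 192 g/mol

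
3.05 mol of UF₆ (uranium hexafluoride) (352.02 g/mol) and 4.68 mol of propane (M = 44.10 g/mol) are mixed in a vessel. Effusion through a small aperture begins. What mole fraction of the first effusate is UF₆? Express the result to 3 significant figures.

0.187

Effusion rate of each component ∝ n_i/√M_i (partial pressure × 1/√M).
Mole fraction of UF₆ in the effusate = (n_UF₆/√M_UF₆) / (n_UF₆/√M_UF₆ + n_C₃H₈/√M_C₃H₈)
= (3.05/√352.02) / (3.05/√352.02 + 4.68/√44.10) = 0.1626/(0.1626 + 0.7047) = 0.187.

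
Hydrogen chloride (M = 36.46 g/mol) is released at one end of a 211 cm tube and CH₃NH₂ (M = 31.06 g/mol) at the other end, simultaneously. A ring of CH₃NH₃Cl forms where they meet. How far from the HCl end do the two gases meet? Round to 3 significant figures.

Graham's law gives d_HCl/d_CH₃NH₂ = rate_HCl/rate_CH₃NH₂ = √(M_CH₃NH₂/M_HCl) = √(31.06/36.46) = 0.9230.
With d_HCl + d_CH₃NH₂ = 211 cm, d_CH₃NH₂ = 211/(1 + 0.9230) = 109.7 cm.
d_HCl = 211 − 109.7 = 101 cm.

101 cm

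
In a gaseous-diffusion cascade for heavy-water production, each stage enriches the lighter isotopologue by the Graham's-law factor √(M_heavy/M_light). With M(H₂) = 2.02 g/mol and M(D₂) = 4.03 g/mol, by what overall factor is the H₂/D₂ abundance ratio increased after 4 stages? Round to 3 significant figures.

The single-stage factor is √(M_heavy/M_light), so 4 stages give [√(4.03/2.02)]^4 = (4.03/2.02)^(4/2).
= 1.99505^2 = 3.98.

3.98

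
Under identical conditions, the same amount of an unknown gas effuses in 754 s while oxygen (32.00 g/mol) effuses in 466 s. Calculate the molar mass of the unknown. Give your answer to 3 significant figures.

83.8 g/mol

From Graham's law, t_X/t_O₂ = √(M_X/M_O₂).
754/466 = 1.618 = √(M_X/32.00)
M_X = 32.00 × 1.618² = 32.00 × 2.618 = 83.8 g/mol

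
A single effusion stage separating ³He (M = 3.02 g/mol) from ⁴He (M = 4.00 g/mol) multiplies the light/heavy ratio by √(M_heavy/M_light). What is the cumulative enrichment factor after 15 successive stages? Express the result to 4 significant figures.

The single-stage factor is √(M_heavy/M_light), so 15 stages give [√(4.00/3.02)]^15 = (4.00/3.02)^(15/2).
= 1.32450^(15/2) = 8.230.

8.230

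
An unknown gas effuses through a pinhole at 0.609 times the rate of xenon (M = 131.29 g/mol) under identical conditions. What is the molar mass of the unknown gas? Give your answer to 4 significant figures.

354.0 g/mol

Graham's law gives rate_X/rate_Xe = √(M_Xe/M_X).
0.609 = √(131.29/M_X)
M_X = 131.29 / 0.609² = 131.29 / 0.3709 = 354.0 g/mol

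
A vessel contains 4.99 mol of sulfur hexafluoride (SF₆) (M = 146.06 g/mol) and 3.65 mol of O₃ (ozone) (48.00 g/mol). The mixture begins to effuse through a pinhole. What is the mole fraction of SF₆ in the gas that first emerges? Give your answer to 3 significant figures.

Rate_i ∝ x_i/√M_i (Graham's law weighted by mole fraction), so the effusate composition follows n_i/√M_i.
So x_SF₆ in the escaping gas = (n_SF₆/√M_SF₆) / Σ(n_i/√M_i)
= (4.99/√146.06) / (4.99/√146.06 + 3.65/√48.00) = 0.4129/(0.4129 + 0.5268) = 0.439.

0.439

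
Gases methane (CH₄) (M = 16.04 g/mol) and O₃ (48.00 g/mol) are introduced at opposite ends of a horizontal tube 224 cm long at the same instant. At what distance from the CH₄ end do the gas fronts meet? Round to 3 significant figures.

142 cm

In equal time, each gas travels a distance ∝ its rate ∝ 1/√M, so d_CH₄/d_O₃ = √(M_O₃/M_CH₄) = √(48.00/16.04) = 1.730.
With d_CH₄ + d_O₃ = 224 cm, d_O₃ = 224/(1 + 1.730) = 82.05 cm.
d_CH₄ = 224 − 82.05 = 142 cm.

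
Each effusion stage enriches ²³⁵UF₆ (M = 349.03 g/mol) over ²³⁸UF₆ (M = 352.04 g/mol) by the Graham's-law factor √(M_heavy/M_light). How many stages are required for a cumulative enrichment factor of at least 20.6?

With α = √(352.04/349.03) per stage, ln α = ½ ln(1.00862) = 0.004293.
Need α^N ≥ 20.6 ⇒ N ≥ ln(20.6) / ln α = 3.025 / 0.004293 = 704.63.
So at least 705 stages are needed.

705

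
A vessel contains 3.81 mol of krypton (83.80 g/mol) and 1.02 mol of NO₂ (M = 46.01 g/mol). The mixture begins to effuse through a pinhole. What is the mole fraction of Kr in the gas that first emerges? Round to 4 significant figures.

0.7346

The effusion rate of species i is ∝ p_i/√M_i ∝ n_i/√M_i.
Mole fraction of Kr in the effusate = (n_Kr/√M_Kr) / (n_Kr/√M_Kr + n_NO₂/√M_NO₂)
= (3.81/√83.80) / (3.81/√83.80 + 1.02/√46.01) = 0.4162/(0.4162 + 0.1504) = 0.7346.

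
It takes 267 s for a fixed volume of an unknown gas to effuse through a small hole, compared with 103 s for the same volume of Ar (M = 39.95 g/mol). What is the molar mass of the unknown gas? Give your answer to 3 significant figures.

268 g/mol

From Graham's law, t_X/t_Ar = √(M_X/M_Ar).
267/103 = 2.592 = √(M_X/39.95)
M_X = 39.95 × 2.592² = 39.95 × 6.720 = 268 g/mol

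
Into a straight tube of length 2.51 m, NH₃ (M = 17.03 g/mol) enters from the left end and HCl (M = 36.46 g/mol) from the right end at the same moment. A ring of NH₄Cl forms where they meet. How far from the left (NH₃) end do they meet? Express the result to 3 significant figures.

1.49 m

In equal time, each gas travels a distance ∝ its rate ∝ 1/√M, so d_NH₃/d_HCl = √(M_HCl/M_NH₃) = √(36.46/17.03) = 1.463.
With d_NH₃ + d_HCl = 2.51 m, d_HCl = 2.51/(1 + 1.463) = 1.019 m.
d_NH₃ = 2.51 − 1.019 = 1.49 m.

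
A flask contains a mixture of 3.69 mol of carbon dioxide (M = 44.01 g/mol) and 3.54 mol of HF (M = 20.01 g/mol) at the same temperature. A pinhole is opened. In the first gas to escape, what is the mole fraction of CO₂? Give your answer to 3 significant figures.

0.413

Effusion rate of each component ∝ n_i/√M_i (partial pressure × 1/√M).
So x_CO₂ in the escaping gas = (n_CO₂/√M_CO₂) / Σ(n_i/√M_i)
= (3.69/√44.01) / (3.69/√44.01 + 3.54/√20.01) = 0.5562/(0.5562 + 0.7914) = 0.413.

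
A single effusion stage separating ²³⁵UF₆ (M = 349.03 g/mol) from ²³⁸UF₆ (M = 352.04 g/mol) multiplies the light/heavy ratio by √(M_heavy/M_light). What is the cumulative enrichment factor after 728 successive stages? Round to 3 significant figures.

After 728 stages the ratio has grown by (√(352.04/349.03))^728 = (352.04/349.03)^(728/2).
= 1.00862^364 = 22.8.

22.8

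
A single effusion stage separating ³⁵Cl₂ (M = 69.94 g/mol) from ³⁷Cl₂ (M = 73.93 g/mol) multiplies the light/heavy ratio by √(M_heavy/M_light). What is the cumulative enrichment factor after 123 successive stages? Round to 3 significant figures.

The single-stage factor is √(M_heavy/M_light), so 123 stages give [√(73.93/69.94)]^123 = (73.93/69.94)^(123/2).
= 1.05705^(123/2) = 30.3.

30.3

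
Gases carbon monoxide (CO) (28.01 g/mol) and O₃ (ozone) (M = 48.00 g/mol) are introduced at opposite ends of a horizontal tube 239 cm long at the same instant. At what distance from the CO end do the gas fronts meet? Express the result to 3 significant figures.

Distances travelled in equal time are proportional to diffusion rates, so d_CO/d_O₃ = √(M_O₃/M_CO) = √(48.00/28.01) = 1.309.
With d_CO + d_O₃ = 239 cm, d_O₃ = 239/(1 + 1.309) = 103.5 cm.
d_CO = 239 − 103.5 = 135 cm.

135 cm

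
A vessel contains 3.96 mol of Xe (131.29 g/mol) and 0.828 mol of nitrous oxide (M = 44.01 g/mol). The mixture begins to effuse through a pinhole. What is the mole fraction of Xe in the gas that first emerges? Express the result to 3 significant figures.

Rate_i ∝ x_i/√M_i (Graham's law weighted by mole fraction), so the effusate composition follows n_i/√M_i.
x_Xe(eff) = (n_Xe/√M_Xe) / (n_Xe/√M_Xe + n_N₂O/√M_N₂O)
= (3.96/√131.29) / (3.96/√131.29 + 0.828/√44.01) = 0.3456/(0.3456 + 0.1248) = 0.735.

0.735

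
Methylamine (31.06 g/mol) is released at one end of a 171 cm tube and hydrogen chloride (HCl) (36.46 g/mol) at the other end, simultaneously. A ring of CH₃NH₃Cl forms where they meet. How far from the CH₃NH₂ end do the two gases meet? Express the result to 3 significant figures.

In equal time, each gas travels a distance ∝ its rate ∝ 1/√M, so d_CH₃NH₂/d_HCl = √(M_HCl/M_CH₃NH₂) = √(36.46/31.06) = 1.083.
With d_CH₃NH₂ + d_HCl = 171 cm, d_HCl = 171/(1 + 1.083) = 82.08 cm.
d_CH₃NH₂ = 171 − 82.08 = 88.9 cm.

88.9 cm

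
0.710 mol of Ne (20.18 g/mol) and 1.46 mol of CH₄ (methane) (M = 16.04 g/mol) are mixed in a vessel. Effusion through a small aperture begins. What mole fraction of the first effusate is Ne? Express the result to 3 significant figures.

0.302

Rate_i ∝ x_i/√M_i (Graham's law weighted by mole fraction), so the effusate composition follows n_i/√M_i.
x_Ne(eff) = (n_Ne/√M_Ne) / (n_Ne/√M_Ne + n_CH₄/√M_CH₄)
= (0.710/√20.18) / (0.710/√20.18 + 1.46/√16.04) = 0.1581/(0.1581 + 0.3645) = 0.302.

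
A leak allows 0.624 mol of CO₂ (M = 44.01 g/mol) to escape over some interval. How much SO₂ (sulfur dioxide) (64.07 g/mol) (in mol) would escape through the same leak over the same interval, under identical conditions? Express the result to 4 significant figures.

0.5172 mol

From Graham's law, rate_SO₂/rate_CO₂ = √(M_CO₂/M_SO₂) = √(44.01/64.07) = √0.6869 = 0.8288.
So the amount for SO₂ is 0.624 × 0.8288 = 0.5172 mol.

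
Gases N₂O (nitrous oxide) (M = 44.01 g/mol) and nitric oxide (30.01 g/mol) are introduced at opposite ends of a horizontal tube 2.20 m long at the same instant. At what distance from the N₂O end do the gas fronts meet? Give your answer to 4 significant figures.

In equal time, each gas travels a distance ∝ its rate ∝ 1/√M, so d_N₂O/d_NO = √(M_NO/M_N₂O) = √(30.01/44.01) = 0.8258.
With d_N₂O + d_NO = 2.20 m, d_NO = 2.20/(1 + 0.8258) = 1.205 m.
d_N₂O = 2.20 − 1.205 = 0.9950 m.

0.9950 m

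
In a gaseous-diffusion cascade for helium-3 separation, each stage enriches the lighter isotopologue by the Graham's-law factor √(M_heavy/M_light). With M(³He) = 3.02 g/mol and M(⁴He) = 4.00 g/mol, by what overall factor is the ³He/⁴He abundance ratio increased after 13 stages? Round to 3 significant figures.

Overall factor = α^13 with α = √(4.00/3.02), i.e. (4.00/3.02)^(13/2).
= 1.32450^(13/2) = 6.21.

6.21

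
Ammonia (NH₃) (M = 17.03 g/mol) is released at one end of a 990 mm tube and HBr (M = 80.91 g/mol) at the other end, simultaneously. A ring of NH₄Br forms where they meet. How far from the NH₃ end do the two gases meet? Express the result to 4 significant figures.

678.6 mm

In equal time, each gas travels a distance ∝ its rate ∝ 1/√M, so d_NH₃/d_HBr = √(M_HBr/M_NH₃) = √(80.91/17.03) = 2.180.
With d_NH₃ + d_HBr = 990 mm, d_HBr = 990/(1 + 2.180) = 311.4 mm.
d_NH₃ = 990 − 311.4 = 678.6 mm.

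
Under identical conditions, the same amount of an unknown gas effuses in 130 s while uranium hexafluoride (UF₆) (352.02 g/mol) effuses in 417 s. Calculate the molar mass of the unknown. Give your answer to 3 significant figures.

34.2 g/mol

From Graham's law, t_X/t_UF₆ = √(M_X/M_UF₆).
130/417 = 0.3118 = √(M_X/352.02)
M_X = 352.02 × 0.3118² = 352.02 × 0.09719 = 34.2 g/mol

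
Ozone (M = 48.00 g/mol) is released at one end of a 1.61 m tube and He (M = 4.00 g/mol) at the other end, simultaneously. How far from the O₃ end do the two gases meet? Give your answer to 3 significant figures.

0.361 m

The fronts meet when d_O₃ + d_He = L with d_O₃/d_He = √(M_He/M_O₃) (Graham's law). Here √(M_He/M_O₃) = √(4.00/48.00) = 0.2887.
With d_O₃ + d_He = 1.61 m, d_He = 1.61/(1 + 0.2887) = 1.249 m.
d_O₃ = 1.61 − 1.249 = 0.361 m.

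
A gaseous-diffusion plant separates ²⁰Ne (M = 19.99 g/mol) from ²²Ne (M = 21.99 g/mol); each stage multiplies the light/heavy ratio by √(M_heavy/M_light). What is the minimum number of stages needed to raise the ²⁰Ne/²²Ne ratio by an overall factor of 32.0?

With α = √(21.99/19.99) per stage, ln α = ½ ln(1.10005) = 0.04768.
Need α^N ≥ 32.0 ⇒ N ≥ ln(32.0) / ln α = 3.466 / 0.04768 = 72.69.
Minimum whole number of stages: N = 73.

73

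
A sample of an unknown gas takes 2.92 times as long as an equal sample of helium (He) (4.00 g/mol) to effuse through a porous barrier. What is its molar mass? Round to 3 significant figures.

34.1 g/mol

Since effusion rate ∝ 1/√M, t_X/t_He = √(M_X/M_He).
2.92 = √(M_X/4.00)
M_X = 4.00 × 2.92² = 4.00 × 8.526 = 34.1 g/mol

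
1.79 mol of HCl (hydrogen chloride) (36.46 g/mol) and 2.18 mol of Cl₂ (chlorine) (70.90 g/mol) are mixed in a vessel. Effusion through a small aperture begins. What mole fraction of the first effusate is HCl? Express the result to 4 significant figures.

Rate_i ∝ x_i/√M_i (Graham's law weighted by mole fraction), so the effusate composition follows n_i/√M_i.
So x_HCl in the escaping gas = (n_HCl/√M_HCl) / Σ(n_i/√M_i)
= (1.79/√36.46) / (1.79/√36.46 + 2.18/√70.90) = 0.2964/(0.2964 + 0.2589) = 0.5338.

0.5338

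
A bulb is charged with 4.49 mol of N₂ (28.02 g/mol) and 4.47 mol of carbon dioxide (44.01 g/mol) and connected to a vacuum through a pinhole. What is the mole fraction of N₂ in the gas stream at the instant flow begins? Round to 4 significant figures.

Rate_i ∝ x_i/√M_i (Graham's law weighted by mole fraction), so the effusate composition follows n_i/√M_i.
Mole fraction of N₂ in the effusate = (n_N₂/√M_N₂) / (n_N₂/√M_N₂ + n_CO₂/√M_CO₂)
= (4.49/√28.02) / (4.49/√28.02 + 4.47/√44.01) = 0.8482/(0.8482 + 0.6738) = 0.5573.

0.5573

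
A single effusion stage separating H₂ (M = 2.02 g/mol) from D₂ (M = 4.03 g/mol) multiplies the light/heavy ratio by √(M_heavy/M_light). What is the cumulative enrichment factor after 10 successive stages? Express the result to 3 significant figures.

The single-stage factor is √(M_heavy/M_light), so 10 stages give [√(4.03/2.02)]^10 = (4.03/2.02)^(10/2).
= 1.99505^5 = 31.6.

31.6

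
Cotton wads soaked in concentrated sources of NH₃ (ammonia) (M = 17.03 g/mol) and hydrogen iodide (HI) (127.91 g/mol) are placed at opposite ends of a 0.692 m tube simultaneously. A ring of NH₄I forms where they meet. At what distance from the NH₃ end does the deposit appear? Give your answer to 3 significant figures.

The fronts meet when d_NH₃ + d_HI = L with d_NH₃/d_HI = √(M_HI/M_NH₃) (Graham's law). Here √(M_HI/M_NH₃) = √(127.91/17.03) = 2.741.
With d_NH₃ + d_HI = 0.692 m, d_HI = 0.692/(1 + 2.741) = 0.1850 m.
d_NH₃ = 0.692 − 0.1850 = 0.507 m.

0.507 m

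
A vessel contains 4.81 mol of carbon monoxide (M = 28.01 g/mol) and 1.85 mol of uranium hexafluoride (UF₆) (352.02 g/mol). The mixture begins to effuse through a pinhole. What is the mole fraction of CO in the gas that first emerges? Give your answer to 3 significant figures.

Each component's effusion rate ∝ (its partial pressure)·(1/√M) ∝ n_i/√M_i.
x_CO(eff) = (n_CO/√M_CO) / (n_CO/√M_CO + n_UF₆/√M_UF₆)
= (4.81/√28.01) / (4.81/√28.01 + 1.85/√352.02) = 0.9088/(0.9088 + 0.09860) = 0.902.

0.902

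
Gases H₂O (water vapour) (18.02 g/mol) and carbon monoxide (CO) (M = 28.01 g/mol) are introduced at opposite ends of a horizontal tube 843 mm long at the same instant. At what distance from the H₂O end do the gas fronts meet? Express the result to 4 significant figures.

The fronts meet when d_H₂O + d_CO = L with d_H₂O/d_CO = √(M_CO/M_H₂O) (Graham's law). Here √(M_CO/M_H₂O) = √(28.01/18.02) = 1.247.
With d_H₂O + d_CO = 843 mm, d_CO = 843/(1 + 1.247) = 375.2 mm.
d_H₂O = 843 − 375.2 = 467.8 mm.

467.8 mm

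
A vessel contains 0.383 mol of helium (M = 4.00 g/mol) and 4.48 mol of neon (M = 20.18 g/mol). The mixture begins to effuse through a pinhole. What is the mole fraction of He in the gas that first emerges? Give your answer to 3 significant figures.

0.161

Rate_i ∝ x_i/√M_i (Graham's law weighted by mole fraction), so the effusate composition follows n_i/√M_i.
Mole fraction of He in the effusate = (n_He/√M_He) / (n_He/√M_He + n_Ne/√M_Ne)
= (0.383/√4.00) / (0.383/√4.00 + 4.48/√20.18) = 0.1915/(0.1915 + 0.9973) = 0.161.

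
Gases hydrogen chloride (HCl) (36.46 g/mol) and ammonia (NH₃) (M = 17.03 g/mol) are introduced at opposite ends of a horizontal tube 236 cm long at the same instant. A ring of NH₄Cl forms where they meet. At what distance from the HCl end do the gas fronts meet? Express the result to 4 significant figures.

95.81 cm

In equal time, each gas travels a distance ∝ its rate ∝ 1/√M, so d_HCl/d_NH₃ = √(M_NH₃/M_HCl) = √(17.03/36.46) = 0.6834.
With d_HCl + d_NH₃ = 236 cm, d_NH₃ = 236/(1 + 0.6834) = 140.2 cm.
d_HCl = 236 − 140.2 = 95.81 cm.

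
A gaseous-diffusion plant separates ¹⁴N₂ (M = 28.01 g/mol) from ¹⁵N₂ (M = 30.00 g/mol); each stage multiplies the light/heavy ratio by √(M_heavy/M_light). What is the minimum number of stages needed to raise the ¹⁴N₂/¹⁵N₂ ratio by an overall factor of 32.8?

Per stage α = (30.00/28.01)^(1/2) = 1.07105^0.5, giving ln α = 0.03432.
Need α^N ≥ 32.8 ⇒ N ≥ ln(32.8) / ln α = 3.490 / 0.03432 = 101.71.
Minimum whole number of stages: N = 102.

102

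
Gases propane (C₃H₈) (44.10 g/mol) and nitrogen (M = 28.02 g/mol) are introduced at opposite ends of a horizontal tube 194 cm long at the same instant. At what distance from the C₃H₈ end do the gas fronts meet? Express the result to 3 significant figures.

86.0 cm

Distances travelled in equal time are proportional to diffusion rates, so d_C₃H₈/d_N₂ = √(M_N₂/M_C₃H₈) = √(28.02/44.10) = 0.7971.
With d_C₃H₈ + d_N₂ = 194 cm, d_N₂ = 194/(1 + 0.7971) = 108.0 cm.
d_C₃H₈ = 194 − 108.0 = 86.0 cm.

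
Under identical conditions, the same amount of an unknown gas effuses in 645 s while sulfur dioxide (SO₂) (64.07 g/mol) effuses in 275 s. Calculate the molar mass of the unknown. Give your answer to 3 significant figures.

352 g/mol

By Graham's law, t_X/t_SO₂ = √(M_X/M_SO₂).
645/275 = 2.345 = √(M_X/64.07)
M_X = 64.07 × 2.345² = 64.07 × 5.501 = 352 g/mol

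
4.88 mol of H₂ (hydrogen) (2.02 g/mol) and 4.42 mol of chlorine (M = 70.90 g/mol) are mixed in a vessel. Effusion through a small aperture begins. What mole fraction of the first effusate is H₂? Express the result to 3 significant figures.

0.867

The effusion rate of species i is ∝ p_i/√M_i ∝ n_i/√M_i.
Mole fraction of H₂ in the effusate = (n_H₂/√M_H₂) / (n_H₂/√M_H₂ + n_Cl₂/√M_Cl₂)
= (4.88/√2.02) / (4.88/√2.02 + 4.42/√70.90) = 3.434/(3.434 + 0.5249) = 0.867.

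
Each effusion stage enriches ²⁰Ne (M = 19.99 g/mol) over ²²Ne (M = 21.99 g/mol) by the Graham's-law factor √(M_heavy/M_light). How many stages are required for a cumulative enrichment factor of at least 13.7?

With α = √(21.99/19.99) per stage, ln α = ½ ln(1.10005) = 0.04768.
Need α^N ≥ 13.7 ⇒ N ≥ ln(13.7) / ln α = 2.617 / 0.04768 = 54.90.
Rounding up, N = 55 stages.

55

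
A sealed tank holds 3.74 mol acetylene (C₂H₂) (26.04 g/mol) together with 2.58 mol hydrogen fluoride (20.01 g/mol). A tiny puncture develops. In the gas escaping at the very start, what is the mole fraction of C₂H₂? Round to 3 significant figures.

0.560

Rate_i ∝ x_i/√M_i (Graham's law weighted by mole fraction), so the effusate composition follows n_i/√M_i.
So x_C₂H₂ in the escaping gas = (n_C₂H₂/√M_C₂H₂) / Σ(n_i/√M_i)
= (3.74/√26.04) / (3.74/√26.04 + 2.58/√20.01) = 0.7329/(0.7329 + 0.5768) = 0.560.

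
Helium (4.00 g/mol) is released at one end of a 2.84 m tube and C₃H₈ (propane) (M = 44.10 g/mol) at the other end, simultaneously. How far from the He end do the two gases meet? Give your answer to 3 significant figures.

Distances travelled in equal time are proportional to diffusion rates, so d_He/d_C₃H₈ = √(M_C₃H₈/M_He) = √(44.10/4.00) = 3.320.
With d_He + d_C₃H₈ = 2.84 m, d_C₃H₈ = 2.84/(1 + 3.320) = 0.6573 m.
d_He = 2.84 − 0.6573 = 2.18 m.

2.18 m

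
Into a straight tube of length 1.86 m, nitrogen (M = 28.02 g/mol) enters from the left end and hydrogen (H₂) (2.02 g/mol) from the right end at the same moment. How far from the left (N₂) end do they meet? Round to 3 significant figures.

0.394 m

Distances travelled in equal time are proportional to diffusion rates, so d_N₂/d_H₂ = √(M_H₂/M_N₂) = √(2.02/28.02) = 0.2685.
With d_N₂ + d_H₂ = 1.86 m, d_H₂ = 1.86/(1 + 0.2685) = 1.466 m.
d_N₂ = 1.86 − 1.466 = 0.394 m.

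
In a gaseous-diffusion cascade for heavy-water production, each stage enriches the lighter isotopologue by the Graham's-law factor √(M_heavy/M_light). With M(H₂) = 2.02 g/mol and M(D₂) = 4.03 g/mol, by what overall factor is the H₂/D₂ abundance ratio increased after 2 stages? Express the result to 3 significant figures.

The single-stage factor is √(M_heavy/M_light), so 2 stages give [√(4.03/2.02)]^2 = (4.03/2.02)^(2/2).
= 1.99505^1 = 2.00.

2.00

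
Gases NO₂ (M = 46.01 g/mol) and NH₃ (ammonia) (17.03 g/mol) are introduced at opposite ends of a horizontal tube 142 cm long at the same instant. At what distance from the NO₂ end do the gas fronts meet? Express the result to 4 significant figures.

Distances travelled in equal time are proportional to diffusion rates, so d_NO₂/d_NH₃ = √(M_NH₃/M_NO₂) = √(17.03/46.01) = 0.6084.
With d_NO₂ + d_NH₃ = 142 cm, d_NH₃ = 142/(1 + 0.6084) = 88.29 cm.
d_NO₂ = 142 − 88.29 = 53.71 cm.

53.71 cm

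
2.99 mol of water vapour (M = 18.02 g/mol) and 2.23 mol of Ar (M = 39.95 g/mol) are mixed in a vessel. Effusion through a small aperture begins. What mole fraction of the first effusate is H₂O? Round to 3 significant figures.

Rate_i ∝ x_i/√M_i (Graham's law weighted by mole fraction), so the effusate composition follows n_i/√M_i.
Mole fraction of H₂O in the effusate = (n_H₂O/√M_H₂O) / (n_H₂O/√M_H₂O + n_Ar/√M_Ar)
= (2.99/√18.02) / (2.99/√18.02 + 2.23/√39.95) = 0.7044/(0.7044 + 0.3528) = 0.666.

0.666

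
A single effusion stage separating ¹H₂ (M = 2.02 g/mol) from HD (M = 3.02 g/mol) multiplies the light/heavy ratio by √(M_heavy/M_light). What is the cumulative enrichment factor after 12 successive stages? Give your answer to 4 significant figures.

Each stage multiplies the ratio by α = √(3.02/2.02), so after 12 stages the overall factor is α^12 = (3.02/2.02)^(12/2).
= 1.49505^6 = 11.17.

11.17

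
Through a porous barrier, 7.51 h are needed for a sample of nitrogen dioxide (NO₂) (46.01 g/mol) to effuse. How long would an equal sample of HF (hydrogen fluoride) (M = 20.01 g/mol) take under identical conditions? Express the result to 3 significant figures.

4.95 h

From Graham's law, t_HF/t_NO₂ = √(M_HF/M_NO₂) = √(20.01/46.01) = √0.4349 = 0.6595.
So the time for HF is 7.51 × 0.6595 = 4.95 h.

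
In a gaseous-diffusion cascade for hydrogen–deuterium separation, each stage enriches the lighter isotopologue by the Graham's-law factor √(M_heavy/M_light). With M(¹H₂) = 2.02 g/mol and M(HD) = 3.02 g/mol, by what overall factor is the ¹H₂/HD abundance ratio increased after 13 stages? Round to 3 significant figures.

Overall factor = α^13 with α = √(3.02/2.02), i.e. (3.02/2.02)^(13/2).
= 1.49505^(13/2) = 13.7.

13.7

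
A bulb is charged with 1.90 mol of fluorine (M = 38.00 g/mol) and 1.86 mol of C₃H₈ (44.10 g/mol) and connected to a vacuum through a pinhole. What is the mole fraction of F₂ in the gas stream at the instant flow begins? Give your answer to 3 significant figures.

Effusion rate of each component ∝ n_i/√M_i (partial pressure × 1/√M).
Mole fraction of F₂ in the effusate = (n_F₂/√M_F₂) / (n_F₂/√M_F₂ + n_C₃H₈/√M_C₃H₈)
= (1.90/√38.00) / (1.90/√38.00 + 1.86/√44.10) = 0.3082/(0.3082 + 0.2801) = 0.524.

0.524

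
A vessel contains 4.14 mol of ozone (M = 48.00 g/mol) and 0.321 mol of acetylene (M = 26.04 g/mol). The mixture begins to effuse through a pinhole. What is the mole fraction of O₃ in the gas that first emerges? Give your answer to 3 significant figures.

0.905

Each component's effusion rate ∝ (its partial pressure)·(1/√M) ∝ n_i/√M_i.
x_O₃(eff) = (n_O₃/√M_O₃) / (n_O₃/√M_O₃ + n_C₂H₂/√M_C₂H₂)
= (4.14/√48.00) / (4.14/√48.00 + 0.321/√26.04) = 0.5976/(0.5976 + 0.06290) = 0.905.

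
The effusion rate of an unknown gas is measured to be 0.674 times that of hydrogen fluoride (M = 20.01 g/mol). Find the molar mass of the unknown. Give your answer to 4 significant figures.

From Graham's law, rate_X/rate_HF = √(M_HF/M_X).
0.674 = √(20.01/M_X)
M_X = 20.01 / 0.674² = 20.01 / 0.4543 = 44.05 g/mol

44.05 g/mol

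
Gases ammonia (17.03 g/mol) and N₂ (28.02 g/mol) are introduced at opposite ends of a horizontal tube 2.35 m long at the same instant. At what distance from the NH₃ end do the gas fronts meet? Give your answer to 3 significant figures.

1.32 m

Distances travelled in equal time are proportional to diffusion rates, so d_NH₃/d_N₂ = √(M_N₂/M_NH₃) = √(28.02/17.03) = 1.283.
With d_NH₃ + d_N₂ = 2.35 m, d_N₂ = 2.35/(1 + 1.283) = 1.029 m.
d_NH₃ = 2.35 − 1.029 = 1.32 m.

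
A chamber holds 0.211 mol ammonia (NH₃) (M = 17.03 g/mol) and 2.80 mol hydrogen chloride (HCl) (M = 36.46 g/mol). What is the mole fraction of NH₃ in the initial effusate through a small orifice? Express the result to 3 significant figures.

0.0993

The effusion rate of species i is ∝ p_i/√M_i ∝ n_i/√M_i.
So x_NH₃ in the escaping gas = (n_NH₃/√M_NH₃) / Σ(n_i/√M_i)
= (0.211/√17.03) / (0.211/√17.03 + 2.80/√36.46) = 0.05113/(0.05113 + 0.4637) = 0.0993.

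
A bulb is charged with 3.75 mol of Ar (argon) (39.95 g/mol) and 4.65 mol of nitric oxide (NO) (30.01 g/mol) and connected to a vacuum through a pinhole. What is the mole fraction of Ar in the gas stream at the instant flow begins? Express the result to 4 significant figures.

The effusion rate of species i is ∝ p_i/√M_i ∝ n_i/√M_i.
x_Ar(eff) = (n_Ar/√M_Ar) / (n_Ar/√M_Ar + n_NO/√M_NO)
= (3.75/√39.95) / (3.75/√39.95 + 4.65/√30.01) = 0.5933/(0.5933 + 0.8488) = 0.4114.

0.4114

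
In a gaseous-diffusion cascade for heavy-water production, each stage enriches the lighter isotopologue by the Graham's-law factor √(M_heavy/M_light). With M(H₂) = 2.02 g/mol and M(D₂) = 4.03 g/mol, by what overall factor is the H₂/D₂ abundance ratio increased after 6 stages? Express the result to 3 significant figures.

7.94

Overall factor = α^6 with α = √(4.03/2.02), i.e. (4.03/2.02)^(6/2).
= 1.99505^3 = 7.94.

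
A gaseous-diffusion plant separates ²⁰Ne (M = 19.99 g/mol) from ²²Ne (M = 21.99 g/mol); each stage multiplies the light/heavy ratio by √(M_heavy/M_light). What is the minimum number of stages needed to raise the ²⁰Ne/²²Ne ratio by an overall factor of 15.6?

58

With α = √(21.99/19.99) per stage, ln α = ½ ln(1.10005) = 0.04768.
Need α^N ≥ 15.6 ⇒ N ≥ ln(15.6) / ln α = 2.747 / 0.04768 = 57.62.
Minimum whole number of stages: N = 58.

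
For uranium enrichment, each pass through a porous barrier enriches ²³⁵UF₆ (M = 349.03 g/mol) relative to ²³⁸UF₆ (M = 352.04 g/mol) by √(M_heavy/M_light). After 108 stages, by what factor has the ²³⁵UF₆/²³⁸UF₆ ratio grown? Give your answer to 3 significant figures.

1.59

Overall factor = α^108 with α = √(352.04/349.03), i.e. (352.04/349.03)^(108/2).
= 1.00862^54 = 1.59.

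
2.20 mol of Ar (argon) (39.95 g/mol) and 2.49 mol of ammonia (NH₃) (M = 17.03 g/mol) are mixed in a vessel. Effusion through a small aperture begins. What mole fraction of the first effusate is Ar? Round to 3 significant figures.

0.366

The effusion rate of species i is ∝ p_i/√M_i ∝ n_i/√M_i.
x_Ar(eff) = (n_Ar/√M_Ar) / (n_Ar/√M_Ar + n_NH₃/√M_NH₃)
= (2.20/√39.95) / (2.20/√39.95 + 2.49/√17.03) = 0.3481/(0.3481 + 0.6034) = 0.366.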